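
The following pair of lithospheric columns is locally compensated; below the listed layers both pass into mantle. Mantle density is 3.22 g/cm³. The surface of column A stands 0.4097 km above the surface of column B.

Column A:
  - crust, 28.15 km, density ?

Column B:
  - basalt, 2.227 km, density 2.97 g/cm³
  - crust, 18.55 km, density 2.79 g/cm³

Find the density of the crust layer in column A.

Take the compensation level at the base of the deeper column (depth z_c below the surface of column A) and equate Σ ρ_i t_i down to z_c; mantle fills any gap and the z_c terms cancel.
Column A: 28.15×ρ + (z_c − 28.15)×3.22
Column B: 0.4097×0 + 2.227×2.97 + 18.55×2.79 + (z_c − 0.4097 − 20.777)×3.22
The z_c×3.22 term appears on both sides and cancels. Collect the known terms of each column as K = Σ(ρt)_known − 3.22 × (depth of known layers): K_A = 0 − 3.22×28.15 = −90.643; K_B = 58.36869 − 3.22×(0.4097 + 20.777) = −9.852484.
Balance: K_A + 28.15×ρ = K_B, so ρ = (K_B − K_A)/28.15 = 80.7905/28.15 = 2.87 g/cm³.

2.87 g/cm³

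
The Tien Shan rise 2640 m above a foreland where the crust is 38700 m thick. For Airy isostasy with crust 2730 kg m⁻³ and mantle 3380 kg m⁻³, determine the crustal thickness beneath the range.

52400 m

Root depth r = h ρ_c / (ρ_m − ρ_c) = 2640 m × 2730 / 650 = 11090 m.
Total thickness = T + h + r = 38700 m + 2640 m + 11090 m = 52400 m.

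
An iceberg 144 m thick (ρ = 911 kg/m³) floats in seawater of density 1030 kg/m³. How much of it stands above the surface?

Floating equilibrium: submerged depth d = t ρ_obj/ρ_fluid = 144 m × 911/1030 = 127.4 m.
Freeboard = t − d = 144 m − 127.4 m = 16.6 m.

16.6 m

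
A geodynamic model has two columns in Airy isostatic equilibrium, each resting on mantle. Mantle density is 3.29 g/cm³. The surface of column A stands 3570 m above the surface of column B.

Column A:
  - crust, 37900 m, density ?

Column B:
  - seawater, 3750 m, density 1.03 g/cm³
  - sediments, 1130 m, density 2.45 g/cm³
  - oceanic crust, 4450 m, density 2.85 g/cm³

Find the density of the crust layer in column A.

Take the compensation level at the base of the deeper column (depth z_c below the surface of column A) and equate Σ ρ_i t_i down to z_c; mantle fills any gap and the z_c terms cancel.
Column A: 37900×ρ + (z_c − 37900)×3.29
Column B: 3570×0 + 3750×1.03 + 1130×2.45 + 4450×2.85 + (z_c − 3570 − 9330)×3.29
The z_c×3.29 term appears on both sides and cancels. Collect the known terms of each column as K = Σ(ρt)_known − 3.29 × (depth of known layers): K_A = 0 − 3.29×37900 = −124691; K_B = 19313.5 − 3.29×(3570 + 9330) = −23127.5.
Balance: K_A + 37900×ρ = K_B, so ρ = (K_B − K_A)/37900 = 101564/37900 = 2.68 g/cm³.

2.68 g/cm³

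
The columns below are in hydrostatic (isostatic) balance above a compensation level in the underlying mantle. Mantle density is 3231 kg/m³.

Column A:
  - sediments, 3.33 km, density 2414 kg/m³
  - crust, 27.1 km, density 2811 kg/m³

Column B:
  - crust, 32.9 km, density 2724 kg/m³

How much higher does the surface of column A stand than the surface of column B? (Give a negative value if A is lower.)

−0.798 km

For any compensation level in the mantle, the mantle terms cancel and isostasy reduces to e = (Σt_A − Σt_B) − (Σ(ρt)_A − Σ(ρt)_B) / ρ_m.
Σt_A = 30.43 km; Σt_B = 32.9 km; Σ(ρt)_A = 84216.72; Σ(ρt)_B = 89619.6 (in km·kg/m³).
e = (30.43 − 32.9) − (84216.72 − 89619.6) / 3231 = −0.798 km.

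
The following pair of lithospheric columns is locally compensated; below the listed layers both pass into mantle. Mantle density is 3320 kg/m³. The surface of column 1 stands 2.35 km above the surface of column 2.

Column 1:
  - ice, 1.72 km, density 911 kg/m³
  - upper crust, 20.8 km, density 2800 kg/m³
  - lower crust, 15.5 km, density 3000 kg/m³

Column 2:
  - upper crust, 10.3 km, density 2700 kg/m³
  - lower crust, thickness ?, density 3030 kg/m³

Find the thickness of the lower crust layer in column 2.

Take the compensation level at the base of the deeper column (depth z_c below the surface of column 1) and equate Σ ρ_i t_i down to z_c; mantle fills any gap and the z_c terms cancel.
Column 1: 1.72×911 + 20.8×2800 + 15.5×3000 + (z_c − 38.02)×3320
Column 2: 2.35×0 + 10.3×2700 + x×3030 + (z_c − 2.35 − 10.3 − x)×3320
The z_c×3320 term appears on both sides and cancels. Collect the known terms of each column as K = Σ(ρt)_known − 3320 × (depth of known layers): K_1 = 106306.92 − 3320×38.02 = −19919.48; K_2 = 27810 − 3320×(2.35 + 10.3) = −14188.
Balance: K_1 = K_2 − x×(3320 − 3030), so x = (K_2 − K_1)/(3320 − 3030) = 5731.48/290 = 19.8 km.

19.8 km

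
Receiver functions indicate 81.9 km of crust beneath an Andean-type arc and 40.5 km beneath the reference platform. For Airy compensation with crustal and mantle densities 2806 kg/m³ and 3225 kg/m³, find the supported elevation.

Excess crust Δ = 81.9 km − 40.5 km = 41.4 km, split between elevation h and root r with h + r = Δ.
Airy balance ρ_c h = (ρ_m − ρ_c) r gives r = h ρ_c/(ρ_m − ρ_c), so h (1 + ρ_c/(ρ_m − ρ_c)) = Δ, i.e. h = Δ (ρ_m − ρ_c)/ρ_m.
h = 41.4 km × 419/3225 = 5.38 km.

5.38 km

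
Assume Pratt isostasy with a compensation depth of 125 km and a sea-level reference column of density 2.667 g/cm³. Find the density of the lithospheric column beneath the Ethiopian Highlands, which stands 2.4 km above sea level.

Pratt balance: ρ_ref D = ρ (D + h).
ρ = ρ_ref D/(D + h) = 2.667 × 125 km/(125 km + 2.4 km) = 2.62 g/cm³.

2.62 g/cm³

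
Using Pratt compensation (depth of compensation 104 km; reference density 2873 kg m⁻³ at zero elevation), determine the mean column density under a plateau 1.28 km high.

2840 kg m⁻³

Pratt balance: ρ_ref D = ρ (D + h).
ρ = ρ_ref D/(D + h) = 2873 × 104 km/(104 km + 1.28 km) = 2840 kg m⁻³.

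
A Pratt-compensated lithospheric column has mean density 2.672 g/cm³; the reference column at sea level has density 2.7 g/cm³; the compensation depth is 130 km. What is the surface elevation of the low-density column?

1.36 km

ρ_ref D = ρ (D + h) → h = D (ρ_ref − ρ)/ρ.
h = 130 km × (2.7 − 2.672)/2.672 = 1.36 km.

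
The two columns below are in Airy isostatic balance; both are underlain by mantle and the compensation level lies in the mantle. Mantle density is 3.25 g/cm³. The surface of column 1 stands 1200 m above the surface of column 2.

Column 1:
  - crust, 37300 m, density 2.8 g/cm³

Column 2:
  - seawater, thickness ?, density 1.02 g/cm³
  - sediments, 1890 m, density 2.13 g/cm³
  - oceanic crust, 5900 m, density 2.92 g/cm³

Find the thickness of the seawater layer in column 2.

3960 m

Take the compensation level at the base of the deeper column (depth z_c below the surface of column 1) and equate Σ ρ_i t_i down to z_c; mantle fills any gap and the z_c terms cancel.
Column 1: 37300×2.8 + (z_c − 37300)×3.25
Column 2: 1200×0 + x×1.02 + 1890×2.13 + 5900×2.92 + (z_c − 1200 − 7790 − x)×3.25
The z_c×3.25 term appears on both sides and cancels. Collect the known terms of each column as K = Σ(ρt)_known − 3.25 × (depth of known layers): K_1 = 104440 − 3.25×37300 = −16785; K_2 = 21253.7 − 3.25×(1200 + 7790) = −7963.8.
Balance: K_1 = K_2 − x×(3.25 − 1.02), so x = (K_2 − K_1)/(3.25 − 1.02) = 8821.2/2.23 = 3960 m.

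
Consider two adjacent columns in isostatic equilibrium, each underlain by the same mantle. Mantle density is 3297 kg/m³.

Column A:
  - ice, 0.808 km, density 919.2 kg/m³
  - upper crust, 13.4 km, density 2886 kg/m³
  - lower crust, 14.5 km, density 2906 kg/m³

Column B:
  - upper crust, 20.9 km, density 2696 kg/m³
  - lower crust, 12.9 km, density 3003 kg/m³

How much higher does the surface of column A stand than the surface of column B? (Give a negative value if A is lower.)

−0.987 km

For any compensation level in the mantle, the mantle terms cancel and isostasy reduces to e = (Σt_A − Σt_B) − (Σ(ρt)_A − Σ(ρt)_B) / ρ_m.
Σt_A = 28.708 km; Σt_B = 33.8 km; Σ(ρt)_A = 81552.1136; Σ(ρt)_B = 95085.1 (in km·kg/m³).
e = (28.708 − 33.8) − (81552.1136 − 95085.1) / 3297 = −0.987 km.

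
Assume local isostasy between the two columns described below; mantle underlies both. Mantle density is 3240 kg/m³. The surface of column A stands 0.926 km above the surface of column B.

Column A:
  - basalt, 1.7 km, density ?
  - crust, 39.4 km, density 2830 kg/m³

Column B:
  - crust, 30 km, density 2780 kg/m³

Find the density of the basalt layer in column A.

Take the compensation level at the base of the deeper column (depth z_c below the surface of column A) and equate Σ ρ_i t_i down to z_c; mantle fills any gap and the z_c terms cancel.
Column A: 1.7×ρ + 39.4×2830 + (z_c − 41.1)×3240
Column B: 0.926×0 + 30×2780 + (z_c − 0.926 − 30)×3240
The z_c×3240 term appears on both sides and cancels. Collect the known terms of each column as K = Σ(ρt)_known − 3240 × (depth of known layers): K_A = 111502 − 3240×41.1 = −21662; K_B = 83400 − 3240×(0.926 + 30) = −16800.24.
Balance: K_A + 1.7×ρ = K_B, so ρ = (K_B − K_A)/1.7 = 4861.76/1.7 = 2860 kg/m³.

2860 kg/m³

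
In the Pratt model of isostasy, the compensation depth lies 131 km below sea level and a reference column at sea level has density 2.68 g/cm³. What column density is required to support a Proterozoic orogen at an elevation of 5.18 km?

Pratt balance: ρ_ref D = ρ (D + h).
ρ = ρ_ref D/(D + h) = 2.68 × 131 km/(131 km + 5.18 km) = 2.58 g/cm³.

2.58 g/cm³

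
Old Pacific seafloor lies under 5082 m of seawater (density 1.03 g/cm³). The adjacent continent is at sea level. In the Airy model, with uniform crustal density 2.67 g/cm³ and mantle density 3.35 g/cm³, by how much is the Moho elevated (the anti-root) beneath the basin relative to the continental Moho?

12300 m

For local isostatic compensation: replacing crust with seawater at the top is compensated by replacing crust with mantle at the base: d (ρ_c − ρ_w) = a (ρ_m − ρ_c).
a = d (ρ_c − ρ_w)/(ρ_m − ρ_c) = 5082 m × 1.64/0.68 = 12300 m.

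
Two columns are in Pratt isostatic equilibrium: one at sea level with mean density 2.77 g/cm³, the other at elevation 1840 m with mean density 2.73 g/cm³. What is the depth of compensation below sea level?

126000 m

ρ_ref D = ρ (D + h) → D (ρ_ref − ρ) = ρ h.
D = ρ h/(ρ_ref − ρ) = 2.73 × 1840 m/(2.77 − 2.73) = 126000 m.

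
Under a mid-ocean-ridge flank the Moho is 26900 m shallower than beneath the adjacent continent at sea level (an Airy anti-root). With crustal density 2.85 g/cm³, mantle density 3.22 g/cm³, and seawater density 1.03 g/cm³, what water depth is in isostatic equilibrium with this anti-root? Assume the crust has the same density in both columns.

5470 m

Replacing a thickness d of crust by seawater at the top must be balanced by replacing crust with mantle at the base: d (ρ_c − ρ_w) = a (ρ_m − ρ_c).
d = a (ρ_m − ρ_c)/(ρ_c − ρ_w) = 26900 m × 0.37/1.82 = 5470 m.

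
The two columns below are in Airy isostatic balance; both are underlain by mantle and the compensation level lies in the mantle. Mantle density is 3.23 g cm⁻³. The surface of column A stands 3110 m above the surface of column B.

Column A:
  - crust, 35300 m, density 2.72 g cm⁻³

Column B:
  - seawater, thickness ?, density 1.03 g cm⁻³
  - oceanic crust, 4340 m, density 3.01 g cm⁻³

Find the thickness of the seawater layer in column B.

3180 m

Take the compensation level at the base of the deeper column (depth z_c below the surface of column A) and equate Σ ρ_i t_i down to z_c; mantle fills any gap and the z_c terms cancel.
Column A: 35300×2.72 + (z_c − 35300)×3.23
Column B: 3110×0 + x×1.03 + 4340×3.01 + (z_c − 3110 − 4340 − x)×3.23
The z_c×3.23 term appears on both sides and cancels. Collect the known terms of each column as K = Σ(ρt)_known − 3.23 × (depth of known layers): K_A = 96016 − 3.23×35300 = −18003; K_B = 13063.4 − 3.23×(3110 + 4340) = −11000.1.
Balance: K_A = K_B − x×(3.23 − 1.03), so x = (K_B − K_A)/(3.23 − 1.03) = 7002.9/2.2 = 3180 m.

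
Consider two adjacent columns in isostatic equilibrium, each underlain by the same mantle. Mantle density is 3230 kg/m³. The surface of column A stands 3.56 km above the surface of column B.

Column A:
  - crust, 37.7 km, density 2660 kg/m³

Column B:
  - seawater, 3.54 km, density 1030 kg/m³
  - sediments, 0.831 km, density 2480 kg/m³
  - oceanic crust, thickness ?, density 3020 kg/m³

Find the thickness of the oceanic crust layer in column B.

7.52 km

Take the compensation level at the base of the deeper column (depth z_c below the surface of column A) and equate Σ ρ_i t_i down to z_c; mantle fills any gap and the z_c terms cancel.
Column A: 37.7×2660 + (z_c − 37.7)×3230
Column B: 3.56×0 + 3.54×1030 + 0.831×2480 + x×3020 + (z_c − 3.56 − 4.371 − x)×3230
The z_c×3230 term appears on both sides and cancels. Collect the known terms of each column as K = Σ(ρt)_known − 3230 × (depth of known layers): K_A = 100282 − 3230×37.7 = −21489; K_B = 5707.08 − 3230×(3.56 + 4.371) = −19910.05.
Balance: K_A = K_B − x×(3230 − 3020), so x = (K_B − K_A)/(3230 − 3020) = 1578.95/210 = 7.52 km.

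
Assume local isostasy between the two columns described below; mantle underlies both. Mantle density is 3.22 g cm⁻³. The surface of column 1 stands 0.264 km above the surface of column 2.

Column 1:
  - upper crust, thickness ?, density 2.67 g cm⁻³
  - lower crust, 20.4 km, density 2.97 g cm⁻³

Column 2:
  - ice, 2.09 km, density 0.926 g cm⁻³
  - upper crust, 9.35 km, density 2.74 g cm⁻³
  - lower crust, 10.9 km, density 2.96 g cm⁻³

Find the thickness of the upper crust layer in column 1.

Take the compensation level at the base of the deeper column (depth z_c below the surface of column 1) and equate Σ ρ_i t_i down to z_c; mantle fills any gap and the z_c terms cancel.
Column 1: x×2.67 + 20.4×2.97 + (z_c − 20.4 − x)×3.22
Column 2: 0.264×0 + 2.09×0.926 + 9.35×2.74 + 10.9×2.96 + (z_c − 0.264 − 22.34)×3.22
The z_c×3.22 term appears on both sides and cancels. Collect the known terms of each column as K = Σ(ρt)_known − 3.22 × (depth of known layers): K_1 = 60.588 − 3.22×20.4 = −5.1; K_2 = 59.81834 − 3.22×(0.264 + 22.34) = −12.96654.
Balance: K_1 − x×(3.22 − 2.67) = K_2, so x = (K_1 − K_2)/(3.22 − 2.67) = 7.86654/0.55 = 14.3 km.

14.3 km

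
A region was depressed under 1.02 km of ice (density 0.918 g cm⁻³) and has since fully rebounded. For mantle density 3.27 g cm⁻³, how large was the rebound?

0.286 km

Removing the load lets mantle flow back in; uplift u satisfies ρ_ice t = ρ_m u.
u = t ρ_ice/ρ_m = 1.02 km × 0.918/3.27 = 0.286 km.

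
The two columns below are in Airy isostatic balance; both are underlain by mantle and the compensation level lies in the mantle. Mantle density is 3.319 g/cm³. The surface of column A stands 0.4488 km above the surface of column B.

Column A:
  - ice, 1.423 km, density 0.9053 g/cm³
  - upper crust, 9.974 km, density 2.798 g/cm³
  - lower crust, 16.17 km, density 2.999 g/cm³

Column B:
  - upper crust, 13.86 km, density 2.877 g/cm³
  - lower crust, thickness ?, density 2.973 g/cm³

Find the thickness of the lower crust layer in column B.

Take the compensation level at the base of the deeper column (depth z_c below the surface of column A) and equate Σ ρ_i t_i down to z_c; mantle fills any gap and the z_c terms cancel.
Column A: 1.423×0.9053 + 9.974×2.798 + 16.17×2.999 + (z_c − 27.567)×3.319
Column B: 0.4488×0 + 13.86×2.877 + x×2.973 + (z_c − 0.4488 − 13.86 − x)×3.319
The z_c×3.319 term appears on both sides and cancels. Collect the known terms of each column as K = Σ(ρt)_known − 3.319 × (depth of known layers): K_A = 77.6893239 − 3.319×27.567 = −13.8055491; K_B = 39.87522 − 3.319×(0.4488 + 13.86) = −7.6156872.
Balance: K_A = K_B − x×(3.319 − 2.973), so x = (K_B − K_A)/(3.319 − 2.973) = 6.18986/0.346 = 17.9 km.

17.9 km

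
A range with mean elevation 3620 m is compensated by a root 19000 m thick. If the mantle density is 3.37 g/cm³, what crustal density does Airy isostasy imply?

ρ_c h = (ρ_m − ρ_c) r → ρ_c (h + r) = ρ_m r → ρ_c = ρ_m r / (h + r).
ρ_c = 3.37 × 19000 m / (3620 m + 19000 m) = 2.83 g/cm³.

2.83 g/cm³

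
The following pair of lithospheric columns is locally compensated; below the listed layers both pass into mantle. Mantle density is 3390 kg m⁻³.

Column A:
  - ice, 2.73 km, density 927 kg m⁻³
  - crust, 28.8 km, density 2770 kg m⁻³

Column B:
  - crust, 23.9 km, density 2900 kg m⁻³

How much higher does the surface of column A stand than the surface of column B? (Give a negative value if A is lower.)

3.8 km

For any compensation level in the mantle, the mantle terms cancel and isostasy reduces to e = (Σt_A − Σt_B) − (Σ(ρt)_A − Σ(ρt)_B) / ρ_m.
Σt_A = 31.53 km; Σt_B = 23.9 km; Σ(ρt)_A = 82306.71; Σ(ρt)_B = 69310 (in km·kg m⁻³).
e = (31.53 − 23.9) − (82306.71 − 69310) / 3390 = 3.8 km.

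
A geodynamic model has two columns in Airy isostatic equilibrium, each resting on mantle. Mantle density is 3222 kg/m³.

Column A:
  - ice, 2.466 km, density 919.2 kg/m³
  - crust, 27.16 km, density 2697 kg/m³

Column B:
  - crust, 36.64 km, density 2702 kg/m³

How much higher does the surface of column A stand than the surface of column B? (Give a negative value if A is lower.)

0.275 km

For any compensation level in the mantle, the mantle terms cancel and isostasy reduces to e = (Σt_A − Σt_B) − (Σ(ρt)_A − Σ(ρt)_B) / ρ_m.
Σt_A = 29.626 km; Σt_B = 36.64 km; Σ(ρt)_A = 75517.2672; Σ(ρt)_B = 99001.28 (in km·kg/m³).
e = (29.626 − 36.64) − (75517.2672 − 99001.28) / 3222 = 0.275 km.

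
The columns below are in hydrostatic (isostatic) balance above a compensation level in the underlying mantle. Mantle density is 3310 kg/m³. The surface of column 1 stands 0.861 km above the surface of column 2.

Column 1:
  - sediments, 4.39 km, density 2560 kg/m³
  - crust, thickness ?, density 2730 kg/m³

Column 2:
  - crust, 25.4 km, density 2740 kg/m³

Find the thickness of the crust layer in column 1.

Take the compensation level at the base of the deeper column (depth z_c below the surface of column 1) and equate Σ ρ_i t_i down to z_c; mantle fills any gap and the z_c terms cancel.
Column 1: 4.39×2560 + x×2730 + (z_c − 4.39 − x)×3310
Column 2: 0.861×0 + 25.4×2740 + (z_c − 0.861 − 25.4)×3310
The z_c×3310 term appears on both sides and cancels. Collect the known terms of each column as K = Σ(ρt)_known − 3310 × (depth of known layers): K_1 = 11238.4 − 3310×4.39 = −3292.5; K_2 = 69596 − 3310×(0.861 + 25.4) = −17327.91.
Balance: K_1 − x×(3310 − 2730) = K_2, so x = (K_1 − K_2)/(3310 − 2730) = 14035.4/580 = 24.2 km.

24.2 km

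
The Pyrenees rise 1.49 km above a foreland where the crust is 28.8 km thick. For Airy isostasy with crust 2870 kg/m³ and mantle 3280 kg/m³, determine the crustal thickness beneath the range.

40.7 km

Root depth r = h ρ_c / (ρ_m − ρ_c) = 1.49 km × 2870 / 410 = 10.43 km.
Total thickness = T + h + r = 28.8 km + 1.49 km + 10.43 km = 40.7 km.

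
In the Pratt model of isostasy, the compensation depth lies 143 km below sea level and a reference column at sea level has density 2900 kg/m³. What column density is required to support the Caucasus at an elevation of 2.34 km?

Pratt balance: ρ_ref D = ρ (D + h).
ρ = ρ_ref D/(D + h) = 2900 × 143 km/(143 km + 2.34 km) = 2850 kg/m³.

2850 kg/m³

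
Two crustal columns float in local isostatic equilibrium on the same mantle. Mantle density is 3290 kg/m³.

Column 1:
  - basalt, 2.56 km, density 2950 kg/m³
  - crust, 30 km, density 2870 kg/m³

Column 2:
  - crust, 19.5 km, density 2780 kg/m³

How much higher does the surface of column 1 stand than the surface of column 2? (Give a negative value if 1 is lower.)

For any compensation level in the mantle, the mantle terms cancel and isostasy reduces to e = (Σt_1 − Σt_2) − (Σ(ρt)_1 − Σ(ρt)_2) / ρ_m.
Σt_1 = 32.56 km; Σt_2 = 19.5 km; Σ(ρt)_1 = 93652; Σ(ρt)_2 = 54210 (in km·kg/m³).
e = (32.56 − 19.5) − (93652 − 54210) / 3290 = 1.07 km.

1.07 km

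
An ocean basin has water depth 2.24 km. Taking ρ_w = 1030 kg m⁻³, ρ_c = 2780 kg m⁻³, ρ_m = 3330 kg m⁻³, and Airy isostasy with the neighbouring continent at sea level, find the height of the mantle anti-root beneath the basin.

7.13 km

By Archimedes' principle applied to the lithosphere: replacing crust with seawater at the top is compensated by replacing crust with mantle at the base: d (ρ_c − ρ_w) = a (ρ_m − ρ_c).
a = d (ρ_c − ρ_w)/(ρ_m − ρ_c) = 2.24 km × 1750/550 = 7.13 km.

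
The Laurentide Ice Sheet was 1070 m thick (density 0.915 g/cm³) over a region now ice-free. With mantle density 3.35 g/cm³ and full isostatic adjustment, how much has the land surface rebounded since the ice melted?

Removing the load lets mantle flow back in; uplift u satisfies ρ_ice t = ρ_m u.
u = t ρ_ice/ρ_m = 1070 m × 0.915/3.35 = 292 m.

292 m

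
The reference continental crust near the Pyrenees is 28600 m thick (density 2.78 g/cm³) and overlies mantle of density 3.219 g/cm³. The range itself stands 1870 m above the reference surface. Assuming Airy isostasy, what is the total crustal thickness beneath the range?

Root depth r = h ρ_c / (ρ_m − ρ_c) = 1870 m × 2.78 / 0.439 = 11840 m.
Total thickness = T + h + r = 28600 m + 1870 m + 11840 m = 42300 m.

42300 m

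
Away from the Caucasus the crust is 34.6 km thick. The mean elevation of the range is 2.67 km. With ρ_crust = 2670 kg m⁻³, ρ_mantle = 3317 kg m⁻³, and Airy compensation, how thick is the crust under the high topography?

48.3 km

Root depth r = h ρ_c / (ρ_m − ρ_c) = 2.67 km × 2670 / 647 = 11.02 km.
Total thickness = T + h + r = 34.6 km + 2.67 km + 11.02 km = 48.3 km.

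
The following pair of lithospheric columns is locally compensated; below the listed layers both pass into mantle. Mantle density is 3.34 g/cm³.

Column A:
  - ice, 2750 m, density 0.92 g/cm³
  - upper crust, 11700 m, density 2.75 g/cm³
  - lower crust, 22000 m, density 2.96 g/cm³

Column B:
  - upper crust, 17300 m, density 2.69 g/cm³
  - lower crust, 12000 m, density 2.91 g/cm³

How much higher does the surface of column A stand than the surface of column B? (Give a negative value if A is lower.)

1650 m

For any compensation level in the mantle, the mantle terms cancel and isostasy reduces to e = (Σt_A − Σt_B) − (Σ(ρt)_A − Σ(ρt)_B) / ρ_m.
Σt_A = 36450 m; Σt_B = 29300 m; Σ(ρt)_A = 99825; Σ(ρt)_B = 81457 (in m·g/cm³).
e = (36450 − 29300) − (99825 − 81457) / 3.34 = 1650 m.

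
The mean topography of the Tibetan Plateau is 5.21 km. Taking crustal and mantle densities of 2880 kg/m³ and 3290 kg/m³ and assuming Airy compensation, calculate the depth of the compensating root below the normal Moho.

36.6 km

By Archimedes' principle applied to the lithosphere: the weight of the topography is balanced by the buoyancy of the root, ρ_c h = (ρ_m − ρ_c) r.
r = h · ρ_c / (ρ_m − ρ_c) = 5.21 km × 2880 / (3290 − 2880) = 36.6 km.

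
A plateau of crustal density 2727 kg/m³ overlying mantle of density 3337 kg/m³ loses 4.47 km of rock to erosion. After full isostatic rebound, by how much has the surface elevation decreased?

0.817 km

Rebound u = e ρ_c/ρ_m = 4.47 km × 2727/3337 = 3.653 km.
Net surface drop = e − u = 4.47 km − 3.653 km = e (ρ_m − ρ_c)/ρ_m = 0.817 km.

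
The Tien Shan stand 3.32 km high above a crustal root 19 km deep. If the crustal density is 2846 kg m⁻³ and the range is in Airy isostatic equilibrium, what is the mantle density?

3340 kg m⁻³

Airy balance: ρ_c h = (ρ_m − ρ_c) r → ρ_m = ρ_c (1 + h/r).
ρ_m = 2846 × (1 + 3.32 km/19 km) = 3340 kg m⁻³.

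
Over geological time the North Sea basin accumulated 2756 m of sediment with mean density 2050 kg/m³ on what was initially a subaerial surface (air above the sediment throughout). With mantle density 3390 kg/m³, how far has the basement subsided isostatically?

Subaerial load: s = t ρ_sed / ρ_m = 2756 m × 2050/3390 = 1670 m.

1670 m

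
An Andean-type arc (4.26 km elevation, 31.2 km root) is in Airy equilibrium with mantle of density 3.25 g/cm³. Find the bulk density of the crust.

2.86 g/cm³

ρ_c h = (ρ_m − ρ_c) r → ρ_c (h + r) = ρ_m r → ρ_c = ρ_m r / (h + r).
ρ_c = 3.25 × 31.2 km / (4.26 km + 31.2 km) = 2.86 g/cm³.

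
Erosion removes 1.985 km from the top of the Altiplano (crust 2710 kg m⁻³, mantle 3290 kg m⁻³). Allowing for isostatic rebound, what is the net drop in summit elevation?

0.35 km

Rebound u = e ρ_c/ρ_m = 1.985 km × 2710/3290 = 1.635 km.
Net surface drop = e − u = 1.985 km − 1.635 km = e (ρ_m − ρ_c)/ρ_m = 0.35 km.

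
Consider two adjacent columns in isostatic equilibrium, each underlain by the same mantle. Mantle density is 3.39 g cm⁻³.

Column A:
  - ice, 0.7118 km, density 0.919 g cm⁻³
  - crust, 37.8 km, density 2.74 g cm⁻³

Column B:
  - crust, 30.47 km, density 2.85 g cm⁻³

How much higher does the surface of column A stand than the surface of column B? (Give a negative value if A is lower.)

For any compensation level in the mantle, the mantle terms cancel and isostasy reduces to e = (Σt_A − Σt_B) − (Σ(ρt)_A − Σ(ρt)_B) / ρ_m.
Σt_A = 38.5118 km; Σt_B = 30.47 km; Σ(ρt)_A = 104.226144; Σ(ρt)_B = 86.8395 (in km·g cm⁻³).
e = (38.5118 − 30.47) − (104.226144 − 86.8395) / 3.39 = 2.91 km.

2.91 km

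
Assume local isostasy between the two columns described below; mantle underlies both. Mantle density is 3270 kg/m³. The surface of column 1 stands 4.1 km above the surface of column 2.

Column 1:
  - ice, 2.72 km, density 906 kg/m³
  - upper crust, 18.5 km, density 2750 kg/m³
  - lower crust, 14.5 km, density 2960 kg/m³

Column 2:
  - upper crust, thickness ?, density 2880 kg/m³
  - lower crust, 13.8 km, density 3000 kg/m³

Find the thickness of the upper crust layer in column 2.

Take the compensation level at the base of the deeper column (depth z_c below the surface of column 1) and equate Σ ρ_i t_i down to z_c; mantle fills any gap and the z_c terms cancel.
Column 1: 2.72×906 + 18.5×2750 + 14.5×2960 + (z_c − 35.72)×3270
Column 2: 4.1×0 + x×2880 + 13.8×3000 + (z_c − 4.1 − 13.8 − x)×3270
The z_c×3270 term appears on both sides and cancels. Collect the known terms of each column as K = Σ(ρt)_known − 3270 × (depth of known layers): K_1 = 96259.32 − 3270×35.72 = −20545.08; K_2 = 41400 − 3270×(4.1 + 13.8) = −17133.
Balance: K_1 = K_2 − x×(3270 − 2880), so x = (K_2 − K_1)/(3270 − 2880) = 3412.08/390 = 8.75 km.

8.75 km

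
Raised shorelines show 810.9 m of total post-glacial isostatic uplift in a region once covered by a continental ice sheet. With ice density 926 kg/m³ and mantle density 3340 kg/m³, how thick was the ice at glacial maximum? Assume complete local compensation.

2920 m

u = t ρ_ice/ρ_m → t = u ρ_m/ρ_ice = 810.9 m × 3340/926 = 2920 m.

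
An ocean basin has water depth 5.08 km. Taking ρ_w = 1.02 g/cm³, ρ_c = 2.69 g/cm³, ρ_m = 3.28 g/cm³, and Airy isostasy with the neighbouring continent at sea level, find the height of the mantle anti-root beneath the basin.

Balancing pressure at the compensation depth: replacing crust with seawater at the top is compensated by replacing crust with mantle at the base: d (ρ_c − ρ_w) = a (ρ_m − ρ_c).
a = d (ρ_c − ρ_w)/(ρ_m − ρ_c) = 5.08 km × 1.67/0.59 = 14.4 km.

14.4 km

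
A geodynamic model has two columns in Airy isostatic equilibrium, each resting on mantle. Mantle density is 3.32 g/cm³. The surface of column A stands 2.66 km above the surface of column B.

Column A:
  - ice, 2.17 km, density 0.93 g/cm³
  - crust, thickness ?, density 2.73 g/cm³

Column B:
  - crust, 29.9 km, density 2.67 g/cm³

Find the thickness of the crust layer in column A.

39.1 km

Take the compensation level at the base of the deeper column (depth z_c below the surface of column A) and equate Σ ρ_i t_i down to z_c; mantle fills any gap and the z_c terms cancel.
Column A: 2.17×0.93 + x×2.73 + (z_c − 2.17 − x)×3.32
Column B: 2.66×0 + 29.9×2.67 + (z_c − 2.66 − 29.9)×3.32
The z_c×3.32 term appears on both sides and cancels. Collect the known terms of each column as K = Σ(ρt)_known − 3.32 × (depth of known layers): K_A = 2.0181 − 3.32×2.17 = −5.1863; K_B = 79.833 − 3.32×(2.66 + 29.9) = −28.2662.
Balance: K_A − x×(3.32 − 2.73) = K_B, so x = (K_A − K_B)/(3.32 − 2.73) = 23.0799/0.59 = 39.1 km.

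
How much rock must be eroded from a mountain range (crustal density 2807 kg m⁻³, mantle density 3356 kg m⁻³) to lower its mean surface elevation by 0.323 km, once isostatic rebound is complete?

1.97 km

Net drop Δ = e − u = e − e ρ_c/ρ_m = e (ρ_m − ρ_c)/ρ_m.
e = Δ ρ_m/(ρ_m − ρ_c) = 0.323 km × 3356/549 = 1.97 km.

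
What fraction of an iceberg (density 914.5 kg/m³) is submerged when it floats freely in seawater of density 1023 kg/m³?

Submerged fraction = ρ_obj/ρ_fluid = 914.5/1023 = 89.4%.

89.4%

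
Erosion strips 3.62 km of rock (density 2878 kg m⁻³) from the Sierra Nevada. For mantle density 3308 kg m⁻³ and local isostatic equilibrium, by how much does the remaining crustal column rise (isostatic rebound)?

Unloading: uplift u = e ρ_c/ρ_m = 3.62 km × 2878/3308 = 3.15 km.

3.15 km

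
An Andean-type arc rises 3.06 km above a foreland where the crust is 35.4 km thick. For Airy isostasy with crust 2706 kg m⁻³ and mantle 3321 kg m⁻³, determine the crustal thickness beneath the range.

51.9 km

Root depth r = h ρ_c / (ρ_m − ρ_c) = 3.06 km × 2706 / 615 = 13.46 km.
Total thickness = T + h + r = 35.4 km + 3.06 km + 13.46 km = 51.9 km.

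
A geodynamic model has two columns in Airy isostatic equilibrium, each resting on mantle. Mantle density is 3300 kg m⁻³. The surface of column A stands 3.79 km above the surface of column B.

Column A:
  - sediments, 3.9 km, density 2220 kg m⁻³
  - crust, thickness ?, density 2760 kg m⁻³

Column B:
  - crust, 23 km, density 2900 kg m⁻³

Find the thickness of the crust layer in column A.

Take the compensation level at the base of the deeper column (depth z_c below the surface of column A) and equate Σ ρ_i t_i down to z_c; mantle fills any gap and the z_c terms cancel.
Column A: 3.9×2220 + x×2760 + (z_c − 3.9 − x)×3300
Column B: 3.79×0 + 23×2900 + (z_c − 3.79 − 23)×3300
The z_c×3300 term appears on both sides and cancels. Collect the known terms of each column as K = Σ(ρt)_known − 3300 × (depth of known layers): K_A = 8658 − 3300×3.9 = −4212; K_B = 66700 − 3300×(3.79 + 23) = −21707.
Balance: K_A − x×(3300 − 2760) = K_B, so x = (K_A − K_B)/(3300 − 2760) = 17495/540 = 32.4 km.

32.4 km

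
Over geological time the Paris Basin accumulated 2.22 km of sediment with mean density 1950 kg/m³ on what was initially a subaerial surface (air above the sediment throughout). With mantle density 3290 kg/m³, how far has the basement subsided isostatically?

1.32 km

Subaerial load: s = t ρ_sed / ρ_m = 2.22 km × 1950/3290 = 1.32 km.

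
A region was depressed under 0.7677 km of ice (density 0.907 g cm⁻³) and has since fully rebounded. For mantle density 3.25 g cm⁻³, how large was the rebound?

0.214 km

Removing the load lets mantle flow back in; uplift u satisfies ρ_ice t = ρ_m u.
u = t ρ_ice/ρ_m = 0.7677 km × 0.907/3.25 = 0.214 km.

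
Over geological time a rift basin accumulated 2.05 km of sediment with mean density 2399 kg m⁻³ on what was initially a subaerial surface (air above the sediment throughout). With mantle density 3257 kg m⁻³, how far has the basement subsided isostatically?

1.51 km

Subaerial load: s = t ρ_sed / ρ_m = 2.05 km × 2399/3257 = 1.51 km.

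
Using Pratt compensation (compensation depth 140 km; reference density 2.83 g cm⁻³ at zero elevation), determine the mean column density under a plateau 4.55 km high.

2.74 g cm⁻³

Pratt balance: ρ_ref D = ρ (D + h).
ρ = ρ_ref D/(D + h) = 2.83 × 140 km/(140 km + 4.55 km) = 2.74 g cm⁻³.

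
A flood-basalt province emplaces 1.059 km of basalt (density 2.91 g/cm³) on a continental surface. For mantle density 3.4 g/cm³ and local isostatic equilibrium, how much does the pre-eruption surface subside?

Subaerial loading: s = t ρ_load / ρ_m.
s = 1.059 km × 2.91/3.4 = 0.906 km.

0.906 km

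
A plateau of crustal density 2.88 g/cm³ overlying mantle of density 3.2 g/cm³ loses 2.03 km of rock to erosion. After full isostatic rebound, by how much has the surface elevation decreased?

Rebound u = e ρ_c/ρ_m = 2.03 km × 2.88/3.2 = 1.827 km.
Net surface drop = e − u = 2.03 km − 1.827 km = e (ρ_m − ρ_c)/ρ_m = 0.203 km.

0.203 km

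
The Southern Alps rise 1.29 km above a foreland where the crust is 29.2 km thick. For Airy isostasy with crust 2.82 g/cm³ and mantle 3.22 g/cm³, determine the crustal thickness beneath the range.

39.6 km

Root depth r = h ρ_c / (ρ_m − ρ_c) = 1.29 km × 2.82 / 0.4 = 9.095 km.
Total thickness = T + h + r = 29.2 km + 1.29 km + 9.095 km = 39.6 km.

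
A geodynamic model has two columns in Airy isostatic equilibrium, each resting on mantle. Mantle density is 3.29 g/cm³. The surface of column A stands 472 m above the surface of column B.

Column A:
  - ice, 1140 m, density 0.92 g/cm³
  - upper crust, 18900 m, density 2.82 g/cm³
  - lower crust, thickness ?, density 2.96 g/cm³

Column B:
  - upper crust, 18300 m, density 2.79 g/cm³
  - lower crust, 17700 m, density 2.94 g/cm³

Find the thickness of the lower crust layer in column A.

Take the compensation level at the base of the deeper column (depth z_c below the surface of column A) and equate Σ ρ_i t_i down to z_c; mantle fills any gap and the z_c terms cancel.
Column A: 1140×0.92 + 18900×2.82 + x×2.96 + (z_c − 20040 − x)×3.29
Column B: 472×0 + 18300×2.79 + 17700×2.94 + (z_c − 472 − 36000)×3.29
The z_c×3.29 term appears on both sides and cancels. Collect the known terms of each column as K = Σ(ρt)_known − 3.29 × (depth of known layers): K_A = 54346.8 − 3.29×20040 = −11584.8; K_B = 103095 − 3.29×(472 + 36000) = −16897.88.
Balance: K_A − x×(3.29 − 2.96) = K_B, so x = (K_A − K_B)/(3.29 − 2.96) = 5313.08/0.33 = 16100 m.

16100 m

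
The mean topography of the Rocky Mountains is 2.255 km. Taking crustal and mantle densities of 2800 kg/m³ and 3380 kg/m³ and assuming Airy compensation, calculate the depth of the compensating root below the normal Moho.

10.9 km

Isostatic balance requires: the weight of the topography is balanced by the buoyancy of the root, ρ_c h = (ρ_m − ρ_c) r.
r = h · ρ_c / (ρ_m − ρ_c) = 2.255 km × 2800 / (3380 − 2800) = 10.9 km.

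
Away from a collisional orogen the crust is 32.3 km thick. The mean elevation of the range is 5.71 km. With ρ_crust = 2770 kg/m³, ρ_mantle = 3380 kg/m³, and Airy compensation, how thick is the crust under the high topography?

Root depth r = h ρ_c / (ρ_m − ρ_c) = 5.71 km × 2770 / 610 = 25.93 km.
Total thickness = T + h + r = 32.3 km + 5.71 km + 25.93 km = 63.9 km.

63.9 km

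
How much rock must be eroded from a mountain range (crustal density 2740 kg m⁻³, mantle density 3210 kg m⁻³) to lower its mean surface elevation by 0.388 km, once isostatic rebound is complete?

Net drop Δ = e − u = e − e ρ_c/ρ_m = e (ρ_m − ρ_c)/ρ_m.
e = Δ ρ_m/(ρ_m − ρ_c) = 0.388 km × 3210/470 = 2.65 km.

2.65 km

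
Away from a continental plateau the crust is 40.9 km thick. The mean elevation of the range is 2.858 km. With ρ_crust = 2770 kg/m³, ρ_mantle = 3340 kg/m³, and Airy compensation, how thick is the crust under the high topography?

Root depth r = h ρ_c / (ρ_m − ρ_c) = 2.858 km × 2770 / 570 = 13.89 km.
Total thickness = T + h + r = 40.9 km + 2.858 km + 13.89 km = 57.6 km.

57.6 km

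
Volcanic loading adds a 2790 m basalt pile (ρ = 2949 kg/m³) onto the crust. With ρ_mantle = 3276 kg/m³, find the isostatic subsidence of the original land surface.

Subaerial loading: s = t ρ_load / ρ_m.
s = 2790 m × 2949/3276 = 2510 m.

2510 m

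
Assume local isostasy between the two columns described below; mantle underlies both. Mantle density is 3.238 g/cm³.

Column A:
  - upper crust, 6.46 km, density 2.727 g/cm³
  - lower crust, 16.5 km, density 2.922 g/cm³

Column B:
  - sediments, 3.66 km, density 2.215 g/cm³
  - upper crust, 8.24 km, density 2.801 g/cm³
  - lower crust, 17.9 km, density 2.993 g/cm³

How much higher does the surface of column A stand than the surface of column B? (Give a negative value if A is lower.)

−0.993 km

For any compensation level in the mantle, the mantle terms cancel and isostasy reduces to e = (Σt_A − Σt_B) − (Σ(ρt)_A − Σ(ρt)_B) / ρ_m.
Σt_A = 22.96 km; Σt_B = 29.8 km; Σ(ρt)_A = 65.82942; Σ(ρt)_B = 84.76184 (in km·g/cm³).
e = (22.96 − 29.8) − (65.82942 − 84.76184) / 3.238 = −0.993 km.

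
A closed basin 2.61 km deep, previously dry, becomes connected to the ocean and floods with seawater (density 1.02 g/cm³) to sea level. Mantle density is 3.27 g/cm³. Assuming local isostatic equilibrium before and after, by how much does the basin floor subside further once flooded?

After flooding the water column is d + s deep. Its weight must equal the weight of mantle displaced by the extra subsidence s: (d + s) ρ_w = s ρ_m.
s = d ρ_w / (ρ_m − ρ_w) = 2.61 km × 1.02/(3.27 − 1.02) = 1.18 km.

1.18 km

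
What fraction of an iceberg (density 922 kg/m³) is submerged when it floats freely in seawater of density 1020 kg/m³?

Submerged fraction = ρ_obj/ρ_fluid = 922/1020 = 0.904.

0.904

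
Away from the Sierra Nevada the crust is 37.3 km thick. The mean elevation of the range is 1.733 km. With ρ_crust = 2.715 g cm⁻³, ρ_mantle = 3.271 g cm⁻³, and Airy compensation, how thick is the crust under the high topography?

Root depth r = h ρ_c / (ρ_m − ρ_c) = 1.733 km × 2.715 / 0.556 = 8.462 km.
Total thickness = T + h + r = 37.3 km + 1.733 km + 8.462 km = 47.5 km.

47.5 km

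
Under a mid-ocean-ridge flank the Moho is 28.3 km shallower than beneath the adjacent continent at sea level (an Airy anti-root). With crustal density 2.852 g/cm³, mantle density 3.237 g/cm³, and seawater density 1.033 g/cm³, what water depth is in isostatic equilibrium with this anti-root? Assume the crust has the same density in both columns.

Replacing a thickness d of crust by seawater at the top must be balanced by replacing crust with mantle at the base: d (ρ_c − ρ_w) = a (ρ_m − ρ_c).
d = a (ρ_m − ρ_c)/(ρ_c − ρ_w) = 28.3 km × 0.385/1.819 = 5.99 km.

5.99 km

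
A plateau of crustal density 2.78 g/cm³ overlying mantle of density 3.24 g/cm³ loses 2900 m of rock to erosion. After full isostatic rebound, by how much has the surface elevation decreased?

412 m

Rebound u = e ρ_c/ρ_m = 2900 m × 2.78/3.24 = 2488 m.
Net surface drop = e − u = 2900 m − 2488 m = e (ρ_m − ρ_c)/ρ_m = 412 m.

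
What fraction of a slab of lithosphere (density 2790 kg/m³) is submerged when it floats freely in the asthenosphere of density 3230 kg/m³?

86.4%

Submerged fraction = ρ_obj/ρ_fluid = 2790/3230 = 86.4%.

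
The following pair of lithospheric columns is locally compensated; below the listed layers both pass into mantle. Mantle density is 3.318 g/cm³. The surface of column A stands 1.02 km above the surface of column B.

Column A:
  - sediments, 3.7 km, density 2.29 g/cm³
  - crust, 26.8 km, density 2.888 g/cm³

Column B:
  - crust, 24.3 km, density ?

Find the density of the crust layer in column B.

2.83 g/cm³

Take the compensation level at the base of the deeper column (depth z_c below the surface of column A) and equate Σ ρ_i t_i down to z_c; mantle fills any gap and the z_c terms cancel.
Column A: 3.7×2.29 + 26.8×2.888 + (z_c − 30.5)×3.318
Column B: 1.02×0 + 24.3×ρ + (z_c − 1.02 − 24.3)×3.318
The z_c×3.318 term appears on both sides and cancels. Collect the known terms of each column as K = Σ(ρt)_known − 3.318 × (depth of known layers): K_A = 85.8714 − 3.318×30.5 = −15.3276; K_B = 0 − 3.318×(1.02 + 24.3) = −84.01176.
Balance: K_A = K_B + 24.3×ρ, so ρ = (K_A − K_B)/24.3 = 68.6842/24.3 = 2.83 g/cm³.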